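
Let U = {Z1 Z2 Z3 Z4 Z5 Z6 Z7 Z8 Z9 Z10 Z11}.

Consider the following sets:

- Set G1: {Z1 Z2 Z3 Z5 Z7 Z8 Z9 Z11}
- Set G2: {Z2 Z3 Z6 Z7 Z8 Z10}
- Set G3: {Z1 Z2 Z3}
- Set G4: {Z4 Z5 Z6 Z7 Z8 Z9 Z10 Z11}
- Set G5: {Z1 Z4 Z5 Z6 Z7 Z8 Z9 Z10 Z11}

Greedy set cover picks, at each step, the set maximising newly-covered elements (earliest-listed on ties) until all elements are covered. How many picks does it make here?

Greedy: pick G5 (covers 9 new) → pick G1 (covers 2 new). Total picks: 2.

2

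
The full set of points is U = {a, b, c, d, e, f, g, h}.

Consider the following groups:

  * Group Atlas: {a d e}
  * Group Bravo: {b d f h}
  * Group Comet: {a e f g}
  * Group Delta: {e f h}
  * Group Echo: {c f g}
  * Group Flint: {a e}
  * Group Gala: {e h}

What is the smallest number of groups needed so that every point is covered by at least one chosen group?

3

Bravo and Echo and Flint together: Bravo ∪ Echo ∪ Flint = {a, b, c, d, e, f, g, h} — every point is covered.
Only Bravo contains b, so Bravo is forced; the remaining 4 points need at least 2 more groups (each remaining group adds at most 3) — so at least 3 groups are needed, and 3 is optimal.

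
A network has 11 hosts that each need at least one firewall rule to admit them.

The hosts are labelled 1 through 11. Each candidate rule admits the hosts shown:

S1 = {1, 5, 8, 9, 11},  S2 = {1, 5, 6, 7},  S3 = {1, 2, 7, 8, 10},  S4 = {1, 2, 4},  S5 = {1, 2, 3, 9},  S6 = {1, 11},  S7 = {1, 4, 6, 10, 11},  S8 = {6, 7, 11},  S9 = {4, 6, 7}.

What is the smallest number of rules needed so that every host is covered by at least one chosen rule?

S1 and S3 and S5 and S9 together: S1 ∪ S3 ∪ S5 ∪ S9 = {1, 2, 3, 4, 5, 6, 7, 8, 9, 10, 11} — every host is covered.
No 3 of the 9 rules cover everything (all 84 combinations miss at least one host), so 4 is optimal.

4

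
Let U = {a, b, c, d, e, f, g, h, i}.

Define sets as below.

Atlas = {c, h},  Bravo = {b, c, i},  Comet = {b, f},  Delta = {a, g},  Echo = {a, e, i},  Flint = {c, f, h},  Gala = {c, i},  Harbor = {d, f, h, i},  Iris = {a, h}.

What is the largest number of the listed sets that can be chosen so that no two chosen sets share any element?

Comet, Delta, Gala are pairwise disjoint (Comet={b,f}; Delta={a,g}; Gala={c,i}).
Every remaining set overlaps one of these, and no 4 of the listed sets are pairwise disjoint, so 3 is the maximum.

3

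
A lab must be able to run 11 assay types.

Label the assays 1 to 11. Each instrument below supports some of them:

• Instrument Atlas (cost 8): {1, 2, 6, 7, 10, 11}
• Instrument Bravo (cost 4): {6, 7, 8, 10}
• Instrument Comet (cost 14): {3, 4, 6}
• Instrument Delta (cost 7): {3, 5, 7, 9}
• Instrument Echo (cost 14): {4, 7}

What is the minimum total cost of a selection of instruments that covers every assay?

33

Atlas, Bravo, Delta, Echo together cover every assay (Atlas ∪ Bravo ∪ Delta ∪ Echo = {1, 2, 3, 4, 5, 6, 7, 8, 9, 10, 11}); total cost 8 + 4 + 7 + 14 = 33.
No covering selection has total cost below 33.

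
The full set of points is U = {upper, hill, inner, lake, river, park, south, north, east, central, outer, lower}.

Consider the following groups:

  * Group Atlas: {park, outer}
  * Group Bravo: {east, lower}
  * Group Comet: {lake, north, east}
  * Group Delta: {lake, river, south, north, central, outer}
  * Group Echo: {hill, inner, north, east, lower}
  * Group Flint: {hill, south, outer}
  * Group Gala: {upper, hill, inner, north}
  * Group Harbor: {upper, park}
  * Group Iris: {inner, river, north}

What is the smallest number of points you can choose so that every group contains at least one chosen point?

4

The 4 points {upper, inner, east, outer} hit every group.
The groups Bravo, Flint, Harbor, Iris are pairwise disjoint, so any hitting set needs a separate point for each — at least 4. Hence 4 is optimal.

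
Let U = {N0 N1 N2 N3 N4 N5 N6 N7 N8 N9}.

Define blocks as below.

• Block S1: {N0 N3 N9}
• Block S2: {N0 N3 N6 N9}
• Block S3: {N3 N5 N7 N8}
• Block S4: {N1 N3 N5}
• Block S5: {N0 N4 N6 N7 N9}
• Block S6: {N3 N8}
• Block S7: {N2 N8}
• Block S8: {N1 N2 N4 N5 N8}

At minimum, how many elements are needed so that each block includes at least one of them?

3

The 3 elements {N2, N3, N4} hit every block.
The blocks S4, S5, S7 are pairwise disjoint, so any hitting set needs a separate element for each — at least 3. Hence 3 is optimal.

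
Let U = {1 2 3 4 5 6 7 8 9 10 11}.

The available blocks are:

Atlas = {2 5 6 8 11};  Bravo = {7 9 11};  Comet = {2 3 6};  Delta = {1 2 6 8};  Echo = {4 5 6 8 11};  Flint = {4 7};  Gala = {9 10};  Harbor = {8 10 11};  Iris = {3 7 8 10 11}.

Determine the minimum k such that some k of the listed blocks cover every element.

Delta and Echo and Gala and Iris together: Delta ∪ Echo ∪ Gala ∪ Iris = {1, 2, 3, 4, 5, 6, 7, 8, 9, 10, 11} — every element is covered.
No 3 of the 9 blocks cover everything (all 84 combinations miss at least one element), so 4 is optimal.

4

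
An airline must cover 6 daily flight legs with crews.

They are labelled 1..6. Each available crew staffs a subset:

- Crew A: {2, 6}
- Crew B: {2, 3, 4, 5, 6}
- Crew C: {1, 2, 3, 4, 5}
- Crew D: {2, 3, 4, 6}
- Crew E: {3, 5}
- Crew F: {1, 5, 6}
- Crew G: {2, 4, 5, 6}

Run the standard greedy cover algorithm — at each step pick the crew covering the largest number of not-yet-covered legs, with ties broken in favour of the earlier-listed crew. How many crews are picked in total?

2

Greedy: pick B (covers 5 new) → pick C (covers 1 new). Total picks: 2.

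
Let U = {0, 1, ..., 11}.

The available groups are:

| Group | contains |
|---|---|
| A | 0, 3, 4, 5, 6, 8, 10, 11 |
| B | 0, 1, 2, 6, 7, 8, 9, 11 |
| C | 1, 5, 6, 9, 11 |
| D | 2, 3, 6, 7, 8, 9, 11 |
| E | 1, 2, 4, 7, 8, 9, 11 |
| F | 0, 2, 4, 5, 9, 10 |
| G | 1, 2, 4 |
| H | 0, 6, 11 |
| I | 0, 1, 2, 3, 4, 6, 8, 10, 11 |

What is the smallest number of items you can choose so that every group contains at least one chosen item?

Take T = {2, 11}. Each listed group contains at least one of these, so T is a hitting set of size 2.
The groups G, H are pairwise disjoint, so any hitting set needs a separate item for each — at least 2. Hence 2 is optimal.

2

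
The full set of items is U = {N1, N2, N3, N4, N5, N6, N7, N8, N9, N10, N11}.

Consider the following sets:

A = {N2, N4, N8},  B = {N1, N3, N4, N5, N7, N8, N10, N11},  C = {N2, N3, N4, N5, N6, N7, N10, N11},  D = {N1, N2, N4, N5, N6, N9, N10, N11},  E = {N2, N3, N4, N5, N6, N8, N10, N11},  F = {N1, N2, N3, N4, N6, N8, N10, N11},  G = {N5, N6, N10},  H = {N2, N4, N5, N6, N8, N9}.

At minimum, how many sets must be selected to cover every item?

Take {B, H}. Their union is {N1, N2, N3, N4, N5, N6, N7, N8, N9, N10, N11}, which is all 11 items.
No single set has all 11 items (the largest, B, has 8), so 2 is optimal.

2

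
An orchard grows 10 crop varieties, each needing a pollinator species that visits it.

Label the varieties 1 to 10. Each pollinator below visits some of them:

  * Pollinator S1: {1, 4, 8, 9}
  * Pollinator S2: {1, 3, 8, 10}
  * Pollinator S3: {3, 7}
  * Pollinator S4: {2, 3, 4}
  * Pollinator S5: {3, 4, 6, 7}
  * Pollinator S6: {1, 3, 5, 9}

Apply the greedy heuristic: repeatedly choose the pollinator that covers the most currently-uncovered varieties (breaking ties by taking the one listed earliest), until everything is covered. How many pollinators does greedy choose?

5

Greedy: pick S1 (covers 4 new) → pick S5 (covers 3 new) → pick S2 (covers 1 new) → pick S4 (covers 1 new) → pick S6 (covers 1 new). Total picks: 5.
(The true minimum cover uses only 4 pollinators, so greedy is not optimal here.)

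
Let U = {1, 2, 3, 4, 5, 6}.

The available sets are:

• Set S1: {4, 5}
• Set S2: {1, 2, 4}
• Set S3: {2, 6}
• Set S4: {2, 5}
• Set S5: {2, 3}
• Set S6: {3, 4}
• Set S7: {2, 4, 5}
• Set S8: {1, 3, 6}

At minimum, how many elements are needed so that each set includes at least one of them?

The 3 elements {2, 4, 6} hit every set.
No choice of 2 elements meets every set, so 3 is the minimum.

3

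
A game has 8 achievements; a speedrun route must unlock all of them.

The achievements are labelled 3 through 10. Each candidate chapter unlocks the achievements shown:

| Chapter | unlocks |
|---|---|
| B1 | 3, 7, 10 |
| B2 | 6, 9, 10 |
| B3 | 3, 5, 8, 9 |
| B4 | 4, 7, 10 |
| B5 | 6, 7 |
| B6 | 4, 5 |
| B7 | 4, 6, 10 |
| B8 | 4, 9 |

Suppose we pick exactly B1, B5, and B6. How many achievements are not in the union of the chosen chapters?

2

Union of B1, B5, B6 = {3, 4, 5, 6, 7, 10}.
Not covered: 8, 9 — 2 achievements.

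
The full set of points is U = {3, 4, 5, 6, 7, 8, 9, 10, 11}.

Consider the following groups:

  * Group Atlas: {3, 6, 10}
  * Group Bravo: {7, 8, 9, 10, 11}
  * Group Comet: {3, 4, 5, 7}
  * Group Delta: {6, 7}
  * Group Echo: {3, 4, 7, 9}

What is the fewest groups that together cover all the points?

Bravo and Comet and Delta together: Bravo ∪ Comet ∪ Delta = {3, 4, 5, 6, 7, 8, 9, 10, 11} — every point is covered.
Only Comet contains 5, so Comet is forced; the remaining 5 points need at least 2 more groups (each remaining group adds at most 4) — so at least 3 groups are needed, and 3 is optimal.

3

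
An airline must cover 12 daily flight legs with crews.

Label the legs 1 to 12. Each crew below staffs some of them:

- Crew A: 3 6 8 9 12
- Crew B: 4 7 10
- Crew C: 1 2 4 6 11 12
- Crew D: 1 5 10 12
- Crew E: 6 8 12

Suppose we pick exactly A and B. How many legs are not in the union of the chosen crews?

Union of A, B = {3, 4, 6, 7, 8, 9, 10, 12}.
Not covered: 1, 2, 5, 11 — 4 legs.

4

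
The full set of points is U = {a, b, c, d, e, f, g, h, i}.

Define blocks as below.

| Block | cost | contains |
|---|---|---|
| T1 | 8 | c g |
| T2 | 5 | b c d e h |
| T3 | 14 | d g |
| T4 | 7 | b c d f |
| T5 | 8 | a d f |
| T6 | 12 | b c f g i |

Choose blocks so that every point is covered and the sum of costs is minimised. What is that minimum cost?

25

T2, T5, T6 together cover every point (T2 ∪ T5 ∪ T6 = {a, b, c, d, e, f, g, h, i}); total cost 5 + 8 + 12 = 25.
No covering selection has total cost below 25.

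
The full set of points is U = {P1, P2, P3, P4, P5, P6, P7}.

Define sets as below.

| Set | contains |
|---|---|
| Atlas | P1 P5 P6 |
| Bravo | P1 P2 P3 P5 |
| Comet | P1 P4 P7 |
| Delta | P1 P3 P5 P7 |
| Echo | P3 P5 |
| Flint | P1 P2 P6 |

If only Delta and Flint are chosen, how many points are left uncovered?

1

Union of Delta, Flint = {P1, P2, P3, P5, P6, P7}.
Not covered: P4 — 1 point.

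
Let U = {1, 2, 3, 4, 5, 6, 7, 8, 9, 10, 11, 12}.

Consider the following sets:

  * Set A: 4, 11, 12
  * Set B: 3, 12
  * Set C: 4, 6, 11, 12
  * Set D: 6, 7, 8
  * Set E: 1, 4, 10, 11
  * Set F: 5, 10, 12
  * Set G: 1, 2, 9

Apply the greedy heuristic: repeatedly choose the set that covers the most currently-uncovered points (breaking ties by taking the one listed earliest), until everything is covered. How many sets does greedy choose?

Greedy: pick C (covers 4 new) → pick G (covers 3 new) → pick D (covers 2 new) → pick F (covers 2 new) → pick B (covers 1 new). Total picks: 5.

5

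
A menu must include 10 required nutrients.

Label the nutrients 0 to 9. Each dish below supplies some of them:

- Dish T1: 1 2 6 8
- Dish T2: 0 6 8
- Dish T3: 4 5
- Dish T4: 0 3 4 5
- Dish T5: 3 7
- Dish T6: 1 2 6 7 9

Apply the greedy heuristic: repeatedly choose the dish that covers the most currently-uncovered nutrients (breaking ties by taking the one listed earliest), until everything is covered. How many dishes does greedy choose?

Greedy: pick T6 (covers 5 new) → pick T4 (covers 4 new) → pick T1 (covers 1 new). Total picks: 3.

3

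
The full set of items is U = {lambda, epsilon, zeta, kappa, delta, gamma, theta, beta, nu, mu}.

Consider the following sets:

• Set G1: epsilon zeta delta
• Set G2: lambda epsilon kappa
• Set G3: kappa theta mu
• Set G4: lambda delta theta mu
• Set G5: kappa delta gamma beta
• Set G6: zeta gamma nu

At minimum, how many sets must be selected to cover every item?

G2 and G4 and G5 and G6 together: G2 ∪ G4 ∪ G5 ∪ G6 = {lambda, epsilon, zeta, kappa, delta, gamma, theta, beta, nu, mu} — every item is covered.
No 3 of the 6 sets cover everything (all 20 combinations miss at least one item), so 4 is optimal.

4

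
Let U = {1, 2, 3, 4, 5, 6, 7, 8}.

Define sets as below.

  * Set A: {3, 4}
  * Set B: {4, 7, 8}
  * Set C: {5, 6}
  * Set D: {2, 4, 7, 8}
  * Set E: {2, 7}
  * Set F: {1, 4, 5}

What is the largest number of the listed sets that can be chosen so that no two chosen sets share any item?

3

A, C, E are pairwise disjoint (A={3,4}; C={5,6}; E={2,7}).
Every remaining set overlaps one of these, and no 4 of the listed sets are pairwise disjoint, so 3 is the maximum.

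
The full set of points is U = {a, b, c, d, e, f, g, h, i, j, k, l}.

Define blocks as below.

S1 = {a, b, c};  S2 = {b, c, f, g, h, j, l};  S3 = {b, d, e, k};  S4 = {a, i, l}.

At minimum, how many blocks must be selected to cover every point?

3

S2, S3, and S4 cover everything between them: the union {a, b, c, d, e, f, g, h, i, j, k, l} is all of U.
Only S3 contains d, so S3 is forced; the remaining 8 points need at least 2 more blocks (each remaining block adds at most 6) — so at least 3 blocks are needed, and 3 is optimal.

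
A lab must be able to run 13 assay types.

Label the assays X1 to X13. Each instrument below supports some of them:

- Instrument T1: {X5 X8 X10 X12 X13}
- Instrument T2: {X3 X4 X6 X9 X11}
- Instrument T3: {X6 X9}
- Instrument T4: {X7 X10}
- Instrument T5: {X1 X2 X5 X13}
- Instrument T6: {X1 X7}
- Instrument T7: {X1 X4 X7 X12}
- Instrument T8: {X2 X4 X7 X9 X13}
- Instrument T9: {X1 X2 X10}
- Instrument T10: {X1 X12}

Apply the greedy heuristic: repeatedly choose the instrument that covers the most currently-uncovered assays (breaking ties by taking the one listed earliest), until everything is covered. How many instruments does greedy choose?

Greedy: pick T1 (covers 5 new) → pick T2 (covers 5 new) → pick T5 (covers 2 new) → pick T4 (covers 1 new). Total picks: 4.

4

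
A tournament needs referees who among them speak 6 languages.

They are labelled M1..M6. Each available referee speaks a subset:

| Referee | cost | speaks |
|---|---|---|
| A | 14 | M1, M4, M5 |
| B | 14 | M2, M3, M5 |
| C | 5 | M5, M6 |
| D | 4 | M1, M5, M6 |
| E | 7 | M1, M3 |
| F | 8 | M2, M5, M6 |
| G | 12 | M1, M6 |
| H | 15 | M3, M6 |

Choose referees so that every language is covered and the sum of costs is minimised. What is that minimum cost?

29

A, E, F together cover every language (A ∪ E ∪ F = {M1, M2, M3, M4, M5, M6}); total cost 14 + 7 + 8 = 29.
The greedy pick D, B, A costs 32; no covering selection beats 29.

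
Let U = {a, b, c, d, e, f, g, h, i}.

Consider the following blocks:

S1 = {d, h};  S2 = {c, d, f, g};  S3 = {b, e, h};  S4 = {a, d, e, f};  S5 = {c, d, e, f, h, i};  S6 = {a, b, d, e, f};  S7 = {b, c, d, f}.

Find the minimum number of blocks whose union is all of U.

3

S2, S5, and S6 cover everything between them: the union {a, b, c, d, e, f, g, h, i} is all of U.
Only S2 contains g, so S2 is forced; the remaining 5 elements need at least 2 more blocks (each remaining block adds at most 3) — so at least 3 blocks are needed, and 3 is optimal.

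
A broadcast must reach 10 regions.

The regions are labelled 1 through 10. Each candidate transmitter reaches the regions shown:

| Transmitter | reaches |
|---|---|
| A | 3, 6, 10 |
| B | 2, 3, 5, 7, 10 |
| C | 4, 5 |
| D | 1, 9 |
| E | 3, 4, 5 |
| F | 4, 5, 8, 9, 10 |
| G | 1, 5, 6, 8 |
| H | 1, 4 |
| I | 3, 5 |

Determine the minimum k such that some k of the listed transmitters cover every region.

3

B and F and G together: B ∪ F ∪ G = {1, 2, 3, 4, 5, 6, 7, 8, 9, 10} — every region is covered.
Only B contains 2, so B is forced; the remaining 5 regions need at least 2 more transmitters (each remaining transmitter adds at most 3) — so at least 3 transmitters are needed, and 3 is optimal.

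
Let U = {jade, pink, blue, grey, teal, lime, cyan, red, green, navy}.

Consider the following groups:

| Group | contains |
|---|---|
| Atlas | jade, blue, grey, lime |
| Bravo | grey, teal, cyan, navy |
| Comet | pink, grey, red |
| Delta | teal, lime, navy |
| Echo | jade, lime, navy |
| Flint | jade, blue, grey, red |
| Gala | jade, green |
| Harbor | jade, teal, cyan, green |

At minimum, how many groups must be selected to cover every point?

4

Atlas and Comet and Echo and Harbor together: Atlas ∪ Comet ∪ Echo ∪ Harbor = {jade, pink, blue, grey, teal, lime, cyan, red, green, navy} — every point is covered.
No 3 of the 8 groups cover everything (all 56 combinations miss at least one point), so 4 is optimal.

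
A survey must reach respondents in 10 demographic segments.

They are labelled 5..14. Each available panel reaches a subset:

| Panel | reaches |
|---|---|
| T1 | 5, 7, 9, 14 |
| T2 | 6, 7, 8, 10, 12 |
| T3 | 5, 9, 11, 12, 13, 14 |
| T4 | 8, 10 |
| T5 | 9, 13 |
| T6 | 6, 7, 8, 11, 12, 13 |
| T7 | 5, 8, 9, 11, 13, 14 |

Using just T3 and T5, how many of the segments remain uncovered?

4

Union of T3, T5 = {5, 9, 11, 12, 13, 14}.
Not covered: 6, 7, 8, 10 — 4 segments.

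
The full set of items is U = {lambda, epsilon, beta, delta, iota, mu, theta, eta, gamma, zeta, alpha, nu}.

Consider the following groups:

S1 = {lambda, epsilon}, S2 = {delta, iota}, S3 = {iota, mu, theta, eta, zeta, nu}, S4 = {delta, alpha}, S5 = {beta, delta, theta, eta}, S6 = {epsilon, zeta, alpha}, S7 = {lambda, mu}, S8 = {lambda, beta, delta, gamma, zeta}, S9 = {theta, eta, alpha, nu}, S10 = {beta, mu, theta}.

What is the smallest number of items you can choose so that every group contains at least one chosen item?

4

The 4 items {epsilon, delta, mu, nu} hit every group.
No choice of 3 items meets every group, so 4 is the minimum.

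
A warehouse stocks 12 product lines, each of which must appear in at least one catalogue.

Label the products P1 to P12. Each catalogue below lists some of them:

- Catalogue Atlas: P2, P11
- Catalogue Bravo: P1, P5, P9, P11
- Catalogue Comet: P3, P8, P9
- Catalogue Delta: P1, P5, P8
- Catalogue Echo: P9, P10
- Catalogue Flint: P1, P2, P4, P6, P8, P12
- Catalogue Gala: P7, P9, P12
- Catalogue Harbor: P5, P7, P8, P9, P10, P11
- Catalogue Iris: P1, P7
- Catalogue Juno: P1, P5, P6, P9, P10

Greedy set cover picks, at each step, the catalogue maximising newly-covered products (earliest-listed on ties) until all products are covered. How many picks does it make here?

3

Greedy: pick Flint (covers 6 new) → pick Harbor (covers 5 new) → pick Comet (covers 1 new). Total picks: 3.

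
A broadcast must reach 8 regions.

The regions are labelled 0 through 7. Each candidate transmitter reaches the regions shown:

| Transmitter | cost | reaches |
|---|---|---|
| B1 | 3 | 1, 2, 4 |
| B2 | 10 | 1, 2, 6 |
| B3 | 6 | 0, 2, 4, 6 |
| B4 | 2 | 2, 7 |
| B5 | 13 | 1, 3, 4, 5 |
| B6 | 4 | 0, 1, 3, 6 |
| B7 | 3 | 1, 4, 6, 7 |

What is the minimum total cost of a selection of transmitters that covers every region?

19

B4, B5, B6 together cover every region (B4 ∪ B5 ∪ B6 = {0, 1, 2, 3, 4, 5, 6, 7}); total cost 2 + 13 + 4 = 19.
The greedy pick B7, B4, B6, B5 costs 22; no covering selection beats 19.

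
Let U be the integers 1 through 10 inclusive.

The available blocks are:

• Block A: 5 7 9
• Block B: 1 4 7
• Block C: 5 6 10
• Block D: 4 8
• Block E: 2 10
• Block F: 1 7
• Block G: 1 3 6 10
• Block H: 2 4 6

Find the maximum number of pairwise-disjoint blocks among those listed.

3

A, D, E are pairwise disjoint (A={5,7,9}; D={4,8}; E={2,10}).
Every remaining block overlaps one of these, and no 4 of the listed blocks are pairwise disjoint, so 3 is the maximum.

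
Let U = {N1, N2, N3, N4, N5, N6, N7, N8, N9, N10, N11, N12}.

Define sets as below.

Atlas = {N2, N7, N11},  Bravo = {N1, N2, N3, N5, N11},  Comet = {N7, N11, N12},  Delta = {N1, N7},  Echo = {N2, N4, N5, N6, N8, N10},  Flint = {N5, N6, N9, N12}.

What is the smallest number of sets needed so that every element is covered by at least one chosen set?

Bravo, Comet, Echo, and Flint cover everything between them: the union {N1, N2, N3, N4, N5, N6, N7, N8, N9, N10, N11, N12} is all of U.
No 3 of the 6 sets cover everything (all 20 combinations miss at least one element), so 4 is optimal.

4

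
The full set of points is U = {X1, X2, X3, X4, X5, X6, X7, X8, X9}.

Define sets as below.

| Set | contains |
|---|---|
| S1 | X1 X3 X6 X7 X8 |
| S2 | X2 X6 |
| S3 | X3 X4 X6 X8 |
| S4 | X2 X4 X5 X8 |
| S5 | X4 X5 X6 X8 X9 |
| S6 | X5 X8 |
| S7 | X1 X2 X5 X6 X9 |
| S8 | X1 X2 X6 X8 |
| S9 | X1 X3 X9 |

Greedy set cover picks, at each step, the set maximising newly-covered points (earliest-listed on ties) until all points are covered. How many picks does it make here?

Greedy: pick S1 (covers 5 new) → pick S4 (covers 3 new) → pick S5 (covers 1 new). Total picks: 3.

3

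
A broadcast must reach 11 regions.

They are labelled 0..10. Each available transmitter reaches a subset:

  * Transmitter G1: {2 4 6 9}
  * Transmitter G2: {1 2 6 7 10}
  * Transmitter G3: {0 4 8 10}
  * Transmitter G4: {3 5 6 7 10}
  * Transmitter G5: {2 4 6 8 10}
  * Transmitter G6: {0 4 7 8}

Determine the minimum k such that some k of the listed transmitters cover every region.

G1 and G2 and G4 and G6 together: G1 ∪ G2 ∪ G4 ∪ G6 = {0, 1, 2, 3, 4, 5, 6, 7, 8, 9, 10} — every region is covered.
No 3 of the 6 transmitters cover everything (all 20 combinations miss at least one region), so 4 is optimal.

4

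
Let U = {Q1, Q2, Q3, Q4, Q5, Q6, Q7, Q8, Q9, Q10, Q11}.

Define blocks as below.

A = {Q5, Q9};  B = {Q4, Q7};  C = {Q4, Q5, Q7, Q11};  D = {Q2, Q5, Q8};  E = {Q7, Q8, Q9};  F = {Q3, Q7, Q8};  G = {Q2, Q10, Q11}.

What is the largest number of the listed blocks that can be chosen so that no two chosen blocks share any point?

A, B, G are pairwise disjoint (A={Q5,Q9}; B={Q4,Q7}; G={Q2,Q10,Q11}).
Every remaining block overlaps one of these, and no 4 of the listed blocks are pairwise disjoint, so 3 is the maximum.

3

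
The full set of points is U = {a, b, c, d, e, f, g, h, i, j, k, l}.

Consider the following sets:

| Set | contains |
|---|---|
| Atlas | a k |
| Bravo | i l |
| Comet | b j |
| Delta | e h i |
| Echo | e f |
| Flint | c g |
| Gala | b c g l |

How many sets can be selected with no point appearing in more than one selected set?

Atlas, Bravo, Comet, Echo, Flint are pairwise disjoint (Atlas={a,k}; Bravo={i,l}; Comet={b,j}; Echo={e,f}; Flint={c,g}).
Every remaining set overlaps one of these, and no 6 of the listed sets are pairwise disjoint, so 5 is the maximum.

5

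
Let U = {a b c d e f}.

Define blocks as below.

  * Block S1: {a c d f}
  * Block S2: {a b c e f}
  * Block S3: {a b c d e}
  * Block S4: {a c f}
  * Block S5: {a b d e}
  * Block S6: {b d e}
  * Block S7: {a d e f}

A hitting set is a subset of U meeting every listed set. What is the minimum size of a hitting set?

2

H = {c, e} meets every block (each contains at least one member of H), and |H| = 2.
The blocks S4, S6 are pairwise disjoint, so any hitting set needs a separate item for each — at least 2. Hence 2 is optimal.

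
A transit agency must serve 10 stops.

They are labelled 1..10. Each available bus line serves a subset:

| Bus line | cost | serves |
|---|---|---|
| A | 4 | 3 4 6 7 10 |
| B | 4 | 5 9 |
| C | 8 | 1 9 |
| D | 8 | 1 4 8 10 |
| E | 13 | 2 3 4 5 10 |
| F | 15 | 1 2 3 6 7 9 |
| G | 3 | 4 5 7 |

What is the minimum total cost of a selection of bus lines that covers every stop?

D, F, G together cover every stop (D ∪ F ∪ G = {1, 2, 3, 4, 5, 6, 7, 8, 9, 10}); total cost 8 + 15 + 3 = 26.
The greedy pick A, B, D, E costs 29; no covering selection beats 26.

26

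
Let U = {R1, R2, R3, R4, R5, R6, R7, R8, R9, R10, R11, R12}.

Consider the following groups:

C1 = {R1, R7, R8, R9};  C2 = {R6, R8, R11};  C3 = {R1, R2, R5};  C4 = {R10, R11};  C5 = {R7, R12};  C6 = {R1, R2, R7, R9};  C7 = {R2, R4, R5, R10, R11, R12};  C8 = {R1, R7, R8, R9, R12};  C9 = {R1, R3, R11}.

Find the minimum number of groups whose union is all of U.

4

C2 and C7 and C8 and C9 together: C2 ∪ C7 ∪ C8 ∪ C9 = {R1, R2, R3, R4, R5, R6, R7, R8, R9, R10, R11, R12} — every point is covered.
No 3 of the 9 groups cover everything (all 84 combinations miss at least one point), so 4 is optimal.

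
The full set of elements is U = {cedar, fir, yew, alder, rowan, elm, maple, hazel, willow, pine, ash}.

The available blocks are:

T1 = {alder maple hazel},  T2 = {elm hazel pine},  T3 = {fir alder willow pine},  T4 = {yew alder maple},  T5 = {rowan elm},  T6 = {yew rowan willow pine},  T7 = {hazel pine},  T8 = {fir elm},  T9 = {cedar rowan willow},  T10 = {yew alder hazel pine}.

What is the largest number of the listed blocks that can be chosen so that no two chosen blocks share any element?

4

T4, T7, T8, T9 are pairwise disjoint (T4={yew,alder,maple}; T7={hazel,pine}; T8={fir,elm}; T9={cedar,rowan,willow}).
Every remaining block overlaps one of these, and no 5 of the listed blocks are pairwise disjoint, so 4 is the maximum.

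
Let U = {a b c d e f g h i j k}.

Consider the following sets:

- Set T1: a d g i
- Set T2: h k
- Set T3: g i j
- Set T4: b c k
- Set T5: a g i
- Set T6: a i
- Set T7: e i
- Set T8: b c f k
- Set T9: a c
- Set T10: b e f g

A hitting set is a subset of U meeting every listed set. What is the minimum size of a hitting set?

The 4 elements {a, e, j, k} hit every set.
No choice of 3 elements meets every set, so 4 is the minimum.

4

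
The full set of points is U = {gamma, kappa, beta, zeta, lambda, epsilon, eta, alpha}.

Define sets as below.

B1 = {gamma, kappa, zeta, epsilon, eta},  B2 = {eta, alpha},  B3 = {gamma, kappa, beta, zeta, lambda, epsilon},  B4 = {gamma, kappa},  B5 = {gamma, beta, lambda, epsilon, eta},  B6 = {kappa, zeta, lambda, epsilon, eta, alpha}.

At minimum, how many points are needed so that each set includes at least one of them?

2

Take H = {gamma, eta}. Each listed set contains at least one of these, so H is a hitting set of size 2.
The sets B2, B4 are pairwise disjoint, so any hitting set needs a separate point for each — at least 2. Hence 2 is optimal.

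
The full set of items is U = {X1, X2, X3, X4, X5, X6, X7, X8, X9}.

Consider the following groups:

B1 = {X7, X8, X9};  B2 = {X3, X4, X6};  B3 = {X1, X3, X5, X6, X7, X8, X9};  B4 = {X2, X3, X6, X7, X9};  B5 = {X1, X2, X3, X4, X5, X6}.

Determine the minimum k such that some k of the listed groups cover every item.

B3 and B5 cover everything between them: the union {X1, X2, X3, X4, X5, X6, X7, X8, X9} is all of U.
No single group has all 9 items (the largest, B3, has 7), so 2 is optimal.

2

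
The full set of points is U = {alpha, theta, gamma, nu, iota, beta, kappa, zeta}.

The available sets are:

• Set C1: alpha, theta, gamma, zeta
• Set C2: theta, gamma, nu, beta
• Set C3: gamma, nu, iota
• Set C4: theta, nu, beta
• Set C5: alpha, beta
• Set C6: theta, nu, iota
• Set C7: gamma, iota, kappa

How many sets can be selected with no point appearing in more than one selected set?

2

C5, C7 are pairwise disjoint (C5={alpha,beta}; C7={gamma,iota,kappa}).
Every remaining set overlaps one of these, and no 3 of the listed sets are pairwise disjoint, so 2 is the maximum.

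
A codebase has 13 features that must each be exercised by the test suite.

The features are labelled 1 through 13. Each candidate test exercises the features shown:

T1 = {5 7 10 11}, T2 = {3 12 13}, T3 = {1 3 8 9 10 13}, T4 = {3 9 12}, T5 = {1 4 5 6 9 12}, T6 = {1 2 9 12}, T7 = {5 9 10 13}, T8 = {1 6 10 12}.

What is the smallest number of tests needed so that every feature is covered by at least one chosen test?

4

T1 and T3 and T5 and T6 together: T1 ∪ T3 ∪ T5 ∪ T6 = {1, 2, 3, 4, 5, 6, 7, 8, 9, 10, 11, 12, 13} — every feature is covered.
Only T6 contains 2, so T6 is forced; the remaining 9 features need at least 3 more tests (each remaining test adds at most 4) — so at least 4 tests are needed, and 4 is optimal.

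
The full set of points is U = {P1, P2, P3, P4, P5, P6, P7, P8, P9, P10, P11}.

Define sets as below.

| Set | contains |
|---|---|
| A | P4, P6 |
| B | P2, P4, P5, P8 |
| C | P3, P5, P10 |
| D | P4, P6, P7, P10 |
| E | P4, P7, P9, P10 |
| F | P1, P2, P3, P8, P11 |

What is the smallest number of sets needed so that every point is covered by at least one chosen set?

4

B, D, E, and F cover everything between them: the union {P1, P2, P3, P4, P5, P6, P7, P8, P9, P10, P11} is all of U.
No 3 of the 6 sets cover everything (all 20 combinations miss at least one point), so 4 is optimal.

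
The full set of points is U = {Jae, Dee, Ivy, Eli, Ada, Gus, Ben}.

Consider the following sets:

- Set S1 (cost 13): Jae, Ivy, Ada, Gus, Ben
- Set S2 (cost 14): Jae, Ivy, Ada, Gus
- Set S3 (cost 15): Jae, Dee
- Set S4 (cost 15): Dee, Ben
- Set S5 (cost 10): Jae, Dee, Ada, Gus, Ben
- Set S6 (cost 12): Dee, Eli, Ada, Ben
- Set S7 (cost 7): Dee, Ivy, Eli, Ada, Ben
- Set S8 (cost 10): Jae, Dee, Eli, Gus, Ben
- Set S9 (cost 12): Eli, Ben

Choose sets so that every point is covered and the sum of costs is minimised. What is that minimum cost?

17

S7, S8 together cover every point (S7 ∪ S8 = {Jae, Dee, Ivy, Eli, Ada, Gus, Ben}); total cost 7 + 10 = 17.
No covering selection has total cost below 17.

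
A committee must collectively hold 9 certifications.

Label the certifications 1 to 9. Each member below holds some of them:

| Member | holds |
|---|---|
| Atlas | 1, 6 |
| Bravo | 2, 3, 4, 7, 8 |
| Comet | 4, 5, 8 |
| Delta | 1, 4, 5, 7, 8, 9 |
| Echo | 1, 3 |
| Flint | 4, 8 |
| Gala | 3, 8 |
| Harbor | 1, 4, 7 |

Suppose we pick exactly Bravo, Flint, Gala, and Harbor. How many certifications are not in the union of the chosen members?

Union of Bravo, Flint, Gala, Harbor = {1, 2, 3, 4, 7, 8}.
Not covered: 5, 6, 9 — 3 certifications.

3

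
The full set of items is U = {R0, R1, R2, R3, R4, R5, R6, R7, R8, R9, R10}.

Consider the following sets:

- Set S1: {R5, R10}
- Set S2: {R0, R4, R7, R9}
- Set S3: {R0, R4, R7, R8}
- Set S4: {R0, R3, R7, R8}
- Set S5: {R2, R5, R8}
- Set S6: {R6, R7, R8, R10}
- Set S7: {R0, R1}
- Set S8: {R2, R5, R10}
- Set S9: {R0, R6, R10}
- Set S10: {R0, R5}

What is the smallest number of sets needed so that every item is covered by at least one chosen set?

S2 and S4 and S6 and S7 and S8 together: S2 ∪ S4 ∪ S6 ∪ S7 ∪ S8 = {R0, R1, R2, R3, R4, R5, R6, R7, R8, R9, R10} — every item is covered.
No 4 of the 10 sets cover everything (all 210 combinations miss at least one item), so 5 is optimal.

5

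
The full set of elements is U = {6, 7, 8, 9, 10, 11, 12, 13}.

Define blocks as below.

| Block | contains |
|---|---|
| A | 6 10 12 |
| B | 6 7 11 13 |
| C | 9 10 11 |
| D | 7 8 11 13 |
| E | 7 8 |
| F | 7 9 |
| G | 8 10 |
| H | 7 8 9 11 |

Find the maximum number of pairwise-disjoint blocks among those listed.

A, E are pairwise disjoint (A={6,10,12}; E={7,8}).
Every remaining block overlaps one of these, and no 3 of the listed blocks are pairwise disjoint, so 2 is the maximum.

2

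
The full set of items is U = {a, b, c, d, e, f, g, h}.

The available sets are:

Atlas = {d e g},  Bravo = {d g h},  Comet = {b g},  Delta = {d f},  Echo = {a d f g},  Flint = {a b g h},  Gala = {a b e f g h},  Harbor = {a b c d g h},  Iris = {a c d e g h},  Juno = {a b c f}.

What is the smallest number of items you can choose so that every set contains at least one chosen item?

T = {b, d} meets every set (each contains at least one member of T), and |T| = 2.
The sets Delta, Flint are pairwise disjoint, so any hitting set needs a separate item for each — at least 2. Hence 2 is optimal.

2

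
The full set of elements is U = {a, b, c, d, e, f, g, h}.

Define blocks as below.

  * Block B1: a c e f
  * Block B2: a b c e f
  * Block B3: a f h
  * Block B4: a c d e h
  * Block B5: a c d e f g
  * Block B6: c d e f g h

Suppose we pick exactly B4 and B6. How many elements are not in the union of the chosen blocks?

1

Union of B4, B6 = {a, c, d, e, f, g, h}.
Not covered: b — 1 element.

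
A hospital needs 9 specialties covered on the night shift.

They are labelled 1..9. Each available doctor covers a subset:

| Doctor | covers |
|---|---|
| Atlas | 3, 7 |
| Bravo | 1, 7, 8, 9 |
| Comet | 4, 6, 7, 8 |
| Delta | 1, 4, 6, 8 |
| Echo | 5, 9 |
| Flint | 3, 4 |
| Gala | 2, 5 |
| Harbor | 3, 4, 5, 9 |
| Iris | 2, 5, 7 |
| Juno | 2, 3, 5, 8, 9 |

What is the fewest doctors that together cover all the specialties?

3

Take {Bravo, Comet, Juno}. Their union is {1, 2, 3, 4, 5, 6, 7, 8, 9}, which is all 9 specialties.
No 2 of the 10 doctors cover everything (all 45 combinations miss at least one specialty), so 3 is optimal.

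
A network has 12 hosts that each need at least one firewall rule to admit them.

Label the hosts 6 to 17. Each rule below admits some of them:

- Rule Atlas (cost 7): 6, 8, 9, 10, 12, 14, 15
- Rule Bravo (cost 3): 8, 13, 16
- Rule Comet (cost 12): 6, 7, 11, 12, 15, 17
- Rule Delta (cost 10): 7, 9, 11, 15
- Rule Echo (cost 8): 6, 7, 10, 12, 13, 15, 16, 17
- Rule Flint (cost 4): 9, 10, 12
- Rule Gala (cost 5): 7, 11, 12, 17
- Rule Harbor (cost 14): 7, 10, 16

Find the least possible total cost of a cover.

Atlas, Bravo, Gala together cover every host (Atlas ∪ Bravo ∪ Gala = {6, 7, 8, 9, 10, 11, 12, 13, 14, 15, 16, 17}); total cost 7 + 3 + 5 = 15.
No covering selection has total cost below 15.

15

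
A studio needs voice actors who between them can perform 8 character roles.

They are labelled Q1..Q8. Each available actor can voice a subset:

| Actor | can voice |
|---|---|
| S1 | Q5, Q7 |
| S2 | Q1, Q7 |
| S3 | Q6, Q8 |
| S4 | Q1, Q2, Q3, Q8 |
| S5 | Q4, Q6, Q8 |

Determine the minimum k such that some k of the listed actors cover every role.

3

Take {S1, S4, S5}. Their union is {Q1, Q2, Q3, Q4, Q5, Q6, Q7, Q8}, which is all 8 roles.
Only S4 contains Q2, so S4 is forced; the remaining 4 roles need at least 2 more actors (each remaining actor adds at most 2) — so at least 3 actors are needed, and 3 is optimal.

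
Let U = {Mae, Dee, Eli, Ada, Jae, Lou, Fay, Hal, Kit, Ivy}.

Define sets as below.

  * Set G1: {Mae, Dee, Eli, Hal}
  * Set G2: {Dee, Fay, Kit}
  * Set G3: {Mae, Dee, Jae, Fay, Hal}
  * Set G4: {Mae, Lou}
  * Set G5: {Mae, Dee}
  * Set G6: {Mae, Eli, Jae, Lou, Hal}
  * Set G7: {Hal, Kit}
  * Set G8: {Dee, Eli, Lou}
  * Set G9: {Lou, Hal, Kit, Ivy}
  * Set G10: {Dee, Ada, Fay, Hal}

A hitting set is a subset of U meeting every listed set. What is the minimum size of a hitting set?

3

Take H = {Dee, Lou, Hal}. Each listed set contains at least one of these, so H is a hitting set of size 3.
No choice of 2 points meets every set, so 3 is the minimum.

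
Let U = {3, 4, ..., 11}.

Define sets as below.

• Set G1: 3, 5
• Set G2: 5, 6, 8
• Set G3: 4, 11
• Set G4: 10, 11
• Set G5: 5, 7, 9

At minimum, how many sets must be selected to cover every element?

5

Take {G1, G2, G3, G4, G5}. Their union is {3, 4, 5, 6, 7, 8, 9, 10, 11}, which is all 9 elements.
Only G1 contains 3, so G1 is forced; the remaining 7 elements need at least 4 more sets (each remaining set adds at most 2) — so at least 5 sets are needed, and 5 is optimal.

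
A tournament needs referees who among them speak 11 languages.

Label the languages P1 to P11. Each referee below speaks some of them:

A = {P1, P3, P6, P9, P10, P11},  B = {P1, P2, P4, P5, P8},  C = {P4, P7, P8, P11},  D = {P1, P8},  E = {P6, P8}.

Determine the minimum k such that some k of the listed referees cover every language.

3

Take {A, B, C}. Their union is {P1, P2, P3, P4, P5, P6, P7, P8, P9, P10, P11}, which is all 11 languages.
Only B contains P2, so B is forced; the remaining 6 languages need at least 2 more referees (each remaining referee adds at most 5) — so at least 3 referees are needed, and 3 is optimal.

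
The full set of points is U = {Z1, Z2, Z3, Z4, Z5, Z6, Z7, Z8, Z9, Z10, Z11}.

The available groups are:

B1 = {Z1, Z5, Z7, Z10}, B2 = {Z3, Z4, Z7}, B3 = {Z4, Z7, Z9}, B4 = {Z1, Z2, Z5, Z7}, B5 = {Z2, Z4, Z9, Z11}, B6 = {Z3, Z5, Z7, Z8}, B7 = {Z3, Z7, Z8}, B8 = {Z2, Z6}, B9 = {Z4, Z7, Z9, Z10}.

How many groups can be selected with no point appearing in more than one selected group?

2

B5, B6 are pairwise disjoint (B5={Z2,Z4,Z9,Z11}; B6={Z3,Z5,Z7,Z8}).
Every remaining group overlaps one of these, and no 3 of the listed groups are pairwise disjoint, so 2 is the maximum.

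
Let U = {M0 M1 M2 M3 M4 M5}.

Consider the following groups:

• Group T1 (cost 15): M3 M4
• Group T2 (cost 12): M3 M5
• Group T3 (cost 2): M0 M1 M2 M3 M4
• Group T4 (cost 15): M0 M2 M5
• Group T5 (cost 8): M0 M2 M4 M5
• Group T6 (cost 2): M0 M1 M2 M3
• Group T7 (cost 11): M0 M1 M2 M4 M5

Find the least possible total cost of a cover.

10

T3, T5 together cover every element (T3 ∪ T5 = {M0, M1, M2, M3, M4, M5}); total cost 2 + 8 = 10.
No covering selection has total cost below 10.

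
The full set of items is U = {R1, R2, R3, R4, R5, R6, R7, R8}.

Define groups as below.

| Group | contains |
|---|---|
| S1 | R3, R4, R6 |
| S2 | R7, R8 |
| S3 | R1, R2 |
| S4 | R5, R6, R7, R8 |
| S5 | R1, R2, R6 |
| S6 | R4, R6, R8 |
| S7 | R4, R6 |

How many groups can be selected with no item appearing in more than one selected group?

S1, S2, S3 are pairwise disjoint (S1={R3,R4,R6}; S2={R7,R8}; S3={R1,R2}).
Every remaining group overlaps one of these, and no 4 of the listed groups are pairwise disjoint, so 3 is the maximum.

3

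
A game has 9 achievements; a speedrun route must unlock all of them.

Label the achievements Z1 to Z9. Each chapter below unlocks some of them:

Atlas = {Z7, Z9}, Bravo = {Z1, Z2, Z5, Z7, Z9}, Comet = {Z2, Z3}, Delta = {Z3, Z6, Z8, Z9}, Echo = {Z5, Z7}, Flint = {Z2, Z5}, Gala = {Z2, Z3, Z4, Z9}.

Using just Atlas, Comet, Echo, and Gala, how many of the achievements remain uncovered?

3

Union of Atlas, Comet, Echo, Gala = {Z2, Z3, Z4, Z5, Z7, Z9}.
Not covered: Z1, Z6, Z8 — 3 achievements.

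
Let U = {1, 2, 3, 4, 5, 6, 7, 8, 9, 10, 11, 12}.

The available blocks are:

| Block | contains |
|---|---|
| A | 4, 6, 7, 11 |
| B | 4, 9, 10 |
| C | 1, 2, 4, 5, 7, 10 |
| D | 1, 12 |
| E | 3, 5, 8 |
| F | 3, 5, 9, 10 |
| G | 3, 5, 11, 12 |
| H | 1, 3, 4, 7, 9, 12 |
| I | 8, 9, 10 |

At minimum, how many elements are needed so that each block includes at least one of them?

4

Take T = {1, 3, 4, 8}. Each listed block contains at least one of these, so T is a hitting set of size 4.
No choice of 3 elements meets every block, so 4 is the minimum.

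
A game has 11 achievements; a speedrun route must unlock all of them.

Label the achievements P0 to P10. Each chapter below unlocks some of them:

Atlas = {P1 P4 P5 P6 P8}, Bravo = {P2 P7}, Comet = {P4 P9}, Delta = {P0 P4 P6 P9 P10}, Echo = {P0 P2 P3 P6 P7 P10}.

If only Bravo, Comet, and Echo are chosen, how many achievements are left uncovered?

Union of Bravo, Comet, Echo = {P0, P2, P3, P4, P6, P7, P9, P10}.
Not covered: P1, P5, P8 — 3 achievements.

3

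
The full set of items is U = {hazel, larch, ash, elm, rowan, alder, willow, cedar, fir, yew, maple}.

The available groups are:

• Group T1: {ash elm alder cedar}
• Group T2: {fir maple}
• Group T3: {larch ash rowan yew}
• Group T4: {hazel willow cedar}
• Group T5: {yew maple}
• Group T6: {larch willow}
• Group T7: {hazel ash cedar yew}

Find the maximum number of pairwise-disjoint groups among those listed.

3

T2, T6, T7 are pairwise disjoint (T2={fir,maple}; T6={larch,willow}; T7={hazel,ash,cedar,yew}).
Every remaining group overlaps one of these, and no 4 of the listed groups are pairwise disjoint, so 3 is the maximum.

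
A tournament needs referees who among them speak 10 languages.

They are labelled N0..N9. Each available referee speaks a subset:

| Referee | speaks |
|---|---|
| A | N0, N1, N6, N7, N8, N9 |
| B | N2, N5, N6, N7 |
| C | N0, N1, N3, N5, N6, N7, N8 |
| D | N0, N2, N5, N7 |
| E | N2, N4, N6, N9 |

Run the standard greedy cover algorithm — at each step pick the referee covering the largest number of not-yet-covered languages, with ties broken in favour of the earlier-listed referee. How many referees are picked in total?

Greedy: pick C (covers 7 new) → pick E (covers 3 new). Total picks: 2.

2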